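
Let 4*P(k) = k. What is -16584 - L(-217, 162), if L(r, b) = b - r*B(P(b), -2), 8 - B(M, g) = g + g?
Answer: -19350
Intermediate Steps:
P(k) = k/4
B(M, g) = 8 - 2*g (B(M, g) = 8 - (g + g) = 8 - 2*g)
L(r, b) = b - 12*r (L(r, b) = b - r*(8 - 2*(-2)) = b - r*(8 + 4) = b - r*12 = b - 12*r)
-16584 - L(-217, 162) = -16584 - (162 - 12*(-217)) = -16584 - (162 + 2604) = -16584 - 1*2766 = -16584 - 2766 = -19350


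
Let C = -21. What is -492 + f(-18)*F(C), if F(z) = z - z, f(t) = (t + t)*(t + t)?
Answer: -492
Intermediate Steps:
f(t) = 4*t² (f(t) = (2*t)*(2*t) = 4*t²)
F(z) = 0
-492 + f(-18)*F(C) = -492 + (4*(-18)²)*0 = -492 + (4*324)*0 = -492 + 1296*0 = -492 + 0 = -492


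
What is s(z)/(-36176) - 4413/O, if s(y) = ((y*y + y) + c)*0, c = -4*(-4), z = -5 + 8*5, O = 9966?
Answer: -1471/3322 ≈ -0.44281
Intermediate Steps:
z = 35 (z = -5 + 40 = 35)
c = 16
s(y) = 0 (s(y) = ((y*y + y) + 16)*0 = ((y² + y) + 16)*0 = ((y + y²) + 16)*0 = (16 + y + y²)*0 = 0)
s(z)/(-36176) - 4413/O = 0/(-36176) - 4413/9966 = 0*(-1/36176) - 4413*1/9966 = 0 - 1471/3322 = -1471/3322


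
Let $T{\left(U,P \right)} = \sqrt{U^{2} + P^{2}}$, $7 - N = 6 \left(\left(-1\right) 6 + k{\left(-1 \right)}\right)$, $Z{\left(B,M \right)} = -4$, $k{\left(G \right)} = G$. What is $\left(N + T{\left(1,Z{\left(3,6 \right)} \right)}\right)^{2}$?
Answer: $\left(49 + \sqrt{17}\right)^{2} \approx 2822.1$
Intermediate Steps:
$N = 49$ ($N = 7 - 6 \left(\left(-1\right) 6 - 1\right) = 7 - 6 \left(-6 - 1\right) = 7 - 6 \left(-7\right) = 7 - -42 = 7 + 42 = 49$)
$T{\left(U,P \right)} = \sqrt{P^{2} + U^{2}}$
$\left(N + T{\left(1,Z{\left(3,6 \right)} \right)}\right)^{2} = \left(49 + \sqrt{\left(-4\right)^{2} + 1^{2}}\right)^{2} = \left(49 + \sqrt{16 + 1}\right)^{2} = \left(49 + \sqrt{17}\right)^{2}$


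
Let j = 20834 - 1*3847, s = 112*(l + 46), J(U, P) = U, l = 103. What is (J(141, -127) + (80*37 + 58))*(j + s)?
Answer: 106379325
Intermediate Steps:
s = 16688 (s = 112*(103 + 46) = 112*149 = 16688)
j = 16987 (j = 20834 - 3847 = 16987)
(J(141, -127) + (80*37 + 58))*(j + s) = (141 + (80*37 + 58))*(16987 + 16688) = (141 + (2960 + 58))*33675 = (141 + 3018)*33675 = 3159*33675 = 106379325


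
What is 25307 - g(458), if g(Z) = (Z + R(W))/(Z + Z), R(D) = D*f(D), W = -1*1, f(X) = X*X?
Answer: 23180755/916 ≈ 25307.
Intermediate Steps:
f(X) = X**2
W = -1
R(D) = D**3 (R(D) = D*D**2 = D**3)
g(Z) = (-1 + Z)/(2*Z) (g(Z) = (Z + (-1)**3)/(Z + Z) = (Z - 1)/((2*Z)) = (-1 + Z)*(1/(2*Z)) = (-1 + Z)/(2*Z))
25307 - g(458) = 25307 - (-1 + 458)/(2*458) = 25307 - 457/(2*458) = 25307 - 1*457/916 = 25307 - 457/916 = 23180755/916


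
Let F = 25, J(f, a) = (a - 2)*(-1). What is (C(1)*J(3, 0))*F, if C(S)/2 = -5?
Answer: -500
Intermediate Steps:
J(f, a) = 2 - a (J(f, a) = (-2 + a)*(-1) = 2 - a)
C(S) = -10 (C(S) = 2*(-5) = -10)
(C(1)*J(3, 0))*F = -10*(2 - 1*0)*25 = -10*(2 + 0)*25 = -10*2*25 = -20*25 = -500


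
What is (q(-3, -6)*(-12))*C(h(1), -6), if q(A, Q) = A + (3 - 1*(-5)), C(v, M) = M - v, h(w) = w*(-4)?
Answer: 120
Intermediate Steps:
h(w) = -4*w
q(A, Q) = 8 + A (q(A, Q) = A + (3 + 5) = A + 8 = 8 + A)
(q(-3, -6)*(-12))*C(h(1), -6) = ((8 - 3)*(-12))*(-6 - (-4)) = (5*(-12))*(-6 - 1*(-4)) = -60*(-6 + 4) = -60*(-2) = 120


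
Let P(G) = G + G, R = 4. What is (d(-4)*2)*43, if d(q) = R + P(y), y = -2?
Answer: 0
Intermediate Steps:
P(G) = 2*G
d(q) = 0 (d(q) = 4 + 2*(-2) = 4 - 4 = 0)
(d(-4)*2)*43 = (0*2)*43 = 0*43 = 0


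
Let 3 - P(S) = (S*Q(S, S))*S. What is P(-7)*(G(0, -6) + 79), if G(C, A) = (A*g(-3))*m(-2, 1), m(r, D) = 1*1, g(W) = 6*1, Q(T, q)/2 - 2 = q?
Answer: 21199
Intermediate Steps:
Q(T, q) = 4 + 2*q
g(W) = 6
m(r, D) = 1
P(S) = 3 - S²*(4 + 2*S) (P(S) = 3 - S*(4 + 2*S)*S = 3 - S²*(4 + 2*S))
G(C, A) = 6*A (G(C, A) = (A*6)*1 = (6*A)*1 = 6*A)
P(-7)*(G(0, -6) + 79) = (3 - 2*(-7)²*(2 - 7))*(6*(-6) + 79) = (3 - 2*49*(-5))*(-36 + 79) = (3 + 490)*43 = 493*43 = 21199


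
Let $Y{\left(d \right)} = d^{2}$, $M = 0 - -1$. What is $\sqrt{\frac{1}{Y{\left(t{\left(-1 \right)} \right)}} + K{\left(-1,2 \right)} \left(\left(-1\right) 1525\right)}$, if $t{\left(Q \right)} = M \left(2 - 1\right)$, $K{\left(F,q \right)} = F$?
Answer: $\sqrt{1526} \approx 39.064$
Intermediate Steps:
$M = 1$ ($M = 0 + 1 = 1$)
$t{\left(Q \right)} = 1$ ($t{\left(Q \right)} = 1 \left(2 - 1\right) = 1 \cdot 1 = 1$)
$\sqrt{\frac{1}{Y{\left(t{\left(-1 \right)} \right)}} + K{\left(-1,2 \right)} \left(\left(-1\right) 1525\right)} = \sqrt{\frac{1}{1^{2}} - \left(-1\right) 1525} = \sqrt{1^{-1} - -1525} = \sqrt{1 + 1525} = \sqrt{1526}$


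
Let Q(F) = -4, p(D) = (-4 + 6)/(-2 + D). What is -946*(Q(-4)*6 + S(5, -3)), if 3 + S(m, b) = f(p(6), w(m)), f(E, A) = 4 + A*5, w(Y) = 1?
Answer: 17028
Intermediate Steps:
p(D) = 2/(-2 + D)
f(E, A) = 4 + 5*A
S(m, b) = 6 (S(m, b) = -3 + (4 + 5*1) = -3 + (4 + 5) = -3 + 9 = 6)
-946*(Q(-4)*6 + S(5, -3)) = -946*(-4*6 + 6) = -946*(-24 + 6) = -946*(-18) = 17028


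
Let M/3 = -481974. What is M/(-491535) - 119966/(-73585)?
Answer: 3674792404/803768955 ≈ 4.5720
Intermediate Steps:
M = -1445922 (M = 3*(-481974) = -1445922)
M/(-491535) - 119966/(-73585) = -1445922/(-491535) - 119966/(-73585) = -1445922*(-1/491535) - 119966*(-1/73585) = 160658/54615 + 119966/73585 = 3674792404/803768955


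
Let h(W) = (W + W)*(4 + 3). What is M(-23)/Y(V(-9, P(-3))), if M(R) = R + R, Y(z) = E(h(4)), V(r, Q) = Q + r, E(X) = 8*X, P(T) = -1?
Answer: -23/224 ≈ -0.10268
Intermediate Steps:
h(W) = 14*W (h(W) = (2*W)*7 = 14*W)
Y(z) = 448 (Y(z) = 8*(14*4) = 8*56 = 448)
M(R) = 2*R
M(-23)/Y(V(-9, P(-3))) = (2*(-23))/448 = -46*1/448 = -23/224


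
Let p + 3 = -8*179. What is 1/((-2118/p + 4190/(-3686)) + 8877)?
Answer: 2644705/23477943434 ≈ 0.00011265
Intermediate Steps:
p = -1435 (p = -3 - 8*179 = -3 - 1432 = -1435)
1/((-2118/p + 4190/(-3686)) + 8877) = 1/((-2118/(-1435) + 4190/(-3686)) + 8877) = 1/((-2118*(-1/1435) + 4190*(-1/3686)) + 8877) = 1/((2118/1435 - 2095/1843) + 8877) = 1/(897149/2644705 + 8877) = 1/(23477943434/2644705) = 2644705/23477943434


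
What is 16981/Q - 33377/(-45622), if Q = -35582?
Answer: 103228308/405830501 ≈ 0.25436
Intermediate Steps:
16981/Q - 33377/(-45622) = 16981/(-35582) - 33377/(-45622) = 16981*(-1/35582) - 33377*(-1/45622) = -16981/35582 + 33377/45622 = 103228308/405830501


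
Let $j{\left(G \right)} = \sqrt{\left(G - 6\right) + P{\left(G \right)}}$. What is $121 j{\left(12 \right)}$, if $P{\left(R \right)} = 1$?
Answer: $121 \sqrt{7} \approx 320.14$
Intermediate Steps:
$j{\left(G \right)} = \sqrt{-5 + G}$ ($j{\left(G \right)} = \sqrt{\left(G - 6\right) + 1} = \sqrt{\left(-6 + G\right) + 1} = \sqrt{-5 + G}$)
$121 j{\left(12 \right)} = 121 \sqrt{-5 + 12} = 121 \sqrt{7}$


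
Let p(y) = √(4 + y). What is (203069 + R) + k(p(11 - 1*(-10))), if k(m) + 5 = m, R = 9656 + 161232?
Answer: 373957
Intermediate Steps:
R = 170888
k(m) = -5 + m
(203069 + R) + k(p(11 - 1*(-10))) = (203069 + 170888) + (-5 + √(4 + (11 - 1*(-10)))) = 373957 + (-5 + √(4 + (11 + 10))) = 373957 + (-5 + √(4 + 21)) = 373957 + (-5 + √25) = 373957 + (-5 + 5) = 373957 + 0 = 373957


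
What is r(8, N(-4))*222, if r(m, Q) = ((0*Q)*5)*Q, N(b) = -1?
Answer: 0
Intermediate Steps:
r(m, Q) = 0 (r(m, Q) = (0*5)*Q = 0*Q = 0)
r(8, N(-4))*222 = 0*222 = 0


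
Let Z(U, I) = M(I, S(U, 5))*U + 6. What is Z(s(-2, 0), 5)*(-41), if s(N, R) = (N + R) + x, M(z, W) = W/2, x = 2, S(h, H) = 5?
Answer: -246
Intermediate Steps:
M(z, W) = W/2 (M(z, W) = W*(½) = W/2)
s(N, R) = 2 + N + R (s(N, R) = (N + R) + 2 = 2 + N + R)
Z(U, I) = 6 + 5*U/2 (Z(U, I) = ((½)*5)*U + 6 = 5*U/2 + 6 = 6 + 5*U/2)
Z(s(-2, 0), 5)*(-41) = (6 + 5*(2 - 2 + 0)/2)*(-41) = (6 + (5/2)*0)*(-41) = (6 + 0)*(-41) = 6*(-41) = -246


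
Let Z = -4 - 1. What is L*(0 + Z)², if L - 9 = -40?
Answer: -775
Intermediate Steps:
Z = -5
L = -31 (L = 9 - 40 = -31)
L*(0 + Z)² = -31*(0 - 5)² = -31*(-5)² = -31*25 = -775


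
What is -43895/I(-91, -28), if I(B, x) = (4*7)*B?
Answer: 43895/2548 ≈ 17.227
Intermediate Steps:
I(B, x) = 28*B
-43895/I(-91, -28) = -43895/(28*(-91)) = -43895/(-2548) = -43895*(-1/2548) = 43895/2548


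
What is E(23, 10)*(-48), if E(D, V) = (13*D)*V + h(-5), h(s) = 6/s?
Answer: -717312/5 ≈ -1.4346e+5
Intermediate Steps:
E(D, V) = -6/5 + 13*D*V (E(D, V) = (13*D)*V + 6/(-5) = 13*D*V + 6*(-⅕) = 13*D*V - 6/5 = -6/5 + 13*D*V)
E(23, 10)*(-48) = (-6/5 + 13*23*10)*(-48) = (-6/5 + 2990)*(-48) = (14944/5)*(-48) = -717312/5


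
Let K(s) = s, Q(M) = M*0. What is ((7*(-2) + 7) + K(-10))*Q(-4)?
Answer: 0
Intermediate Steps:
Q(M) = 0
((7*(-2) + 7) + K(-10))*Q(-4) = ((7*(-2) + 7) - 10)*0 = ((-14 + 7) - 10)*0 = (-7 - 10)*0 = -17*0 = 0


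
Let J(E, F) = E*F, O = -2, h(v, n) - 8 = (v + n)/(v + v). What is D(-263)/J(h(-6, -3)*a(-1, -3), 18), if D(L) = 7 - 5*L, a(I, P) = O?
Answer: -1322/315 ≈ -4.1968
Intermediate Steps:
h(v, n) = 8 + (n + v)/(2*v) (h(v, n) = 8 + (v + n)/(v + v) = 8 + (n + v)/((2*v)) = 8 + (n + v)*(1/(2*v)) = 8 + (n + v)/(2*v))
a(I, P) = -2
D(-263)/J(h(-6, -3)*a(-1, -3), 18) = (7 - 5*(-263))/(((((1/2)*(-3 + 17*(-6))/(-6))*(-2))*18)) = (7 + 1315)/(((((1/2)*(-1/6)*(-3 - 102))*(-2))*18)) = 1322/(((((1/2)*(-1/6)*(-105))*(-2))*18)) = 1322/((((35/4)*(-2))*18)) = 1322/((-35/2*18)) = 1322/(-315) = 1322*(-1/315) = -1322/315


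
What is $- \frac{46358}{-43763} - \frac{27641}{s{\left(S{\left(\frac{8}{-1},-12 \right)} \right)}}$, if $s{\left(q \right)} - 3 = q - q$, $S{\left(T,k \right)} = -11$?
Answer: $- \frac{1209514009}{131289} \approx -9212.6$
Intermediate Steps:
$s{\left(q \right)} = 3$ ($s{\left(q \right)} = 3 + \left(q - q\right) = 3 + 0 = 3$)
$- \frac{46358}{-43763} - \frac{27641}{s{\left(S{\left(\frac{8}{-1},-12 \right)} \right)}} = - \frac{46358}{-43763} - \frac{27641}{3} = \left(-46358\right) \left(- \frac{1}{43763}\right) - \frac{27641}{3} = \frac{46358}{43763} - \frac{27641}{3} = - \frac{1209514009}{131289}$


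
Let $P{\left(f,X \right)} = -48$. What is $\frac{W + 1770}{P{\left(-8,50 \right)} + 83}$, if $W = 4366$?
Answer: $\frac{6136}{35} \approx 175.31$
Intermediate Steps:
$\frac{W + 1770}{P{\left(-8,50 \right)} + 83} = \frac{4366 + 1770}{-48 + 83} = \frac{6136}{35}$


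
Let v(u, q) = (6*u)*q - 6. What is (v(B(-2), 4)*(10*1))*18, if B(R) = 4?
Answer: 16200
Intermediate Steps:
v(u, q) = -6 + 6*q*u (v(u, q) = 6*q*u - 6 = -6 + 6*q*u)
(v(B(-2), 4)*(10*1))*18 = ((-6 + 6*4*4)*(10*1))*18 = ((-6 + 96)*10)*18 = (90*10)*18 = 900*18 = 16200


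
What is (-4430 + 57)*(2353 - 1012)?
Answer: -5864193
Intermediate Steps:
(-4430 + 57)*(2353 - 1012) = -4373*1341 = -5864193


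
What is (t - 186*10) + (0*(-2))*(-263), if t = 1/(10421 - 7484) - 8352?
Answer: -29992643/2937 ≈ -10212.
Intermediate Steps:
t = -24529823/2937 (t = 1/2937 - 8352 = -24529823/2937 ≈ -8352.0)
(t - 186*10) + (0*(-2))*(-263) = (-24529823/2937 - 186*10) + (0*(-2))*(-263) = (-24529823/2937 - 1860) + 0*(-263) = -29992643/2937 + 0 = -29992643/2937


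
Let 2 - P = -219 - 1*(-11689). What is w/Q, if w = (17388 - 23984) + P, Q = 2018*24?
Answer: -1129/3027 ≈ -0.37298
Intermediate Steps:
P = -11468 (P = 2 - (-219 - 1*(-11689)) = 2 - (-219 + 11689) = 2 - 1*11470 = 2 - 11470 = -11468)
Q = 48432
w = -18064 (w = (17388 - 23984) - 11468 = -6596 - 11468 = -18064)
w/Q = -18064/48432 = -18064*1/48432 = -1129/3027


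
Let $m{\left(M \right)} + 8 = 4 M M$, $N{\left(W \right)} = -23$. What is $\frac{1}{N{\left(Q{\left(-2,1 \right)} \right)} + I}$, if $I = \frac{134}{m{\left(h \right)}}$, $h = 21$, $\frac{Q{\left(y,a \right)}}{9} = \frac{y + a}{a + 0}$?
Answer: $- \frac{878}{20127} \approx -0.043623$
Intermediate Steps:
$Q{\left(y,a \right)} = \frac{9 \left(a + y\right)}{a}$ ($Q{\left(y,a \right)} = 9 \frac{y + a}{a + 0} = 9 \frac{a + y}{a} = \frac{9 \left(a + y\right)}{a}$)
$m{\left(M \right)} = -8 + 4 M^{2}$ ($m{\left(M \right)} = -8 + 4 M M = -8 + 4 M^{2}$)
$I = \frac{67}{878}$ ($I = \frac{134}{-8 + 4 \cdot 21^{2}} = \frac{134}{-8 + 4 \cdot 441} = \frac{134}{-8 + 1764} = \frac{134}{1756} = 134 \cdot \frac{1}{1756} = \frac{67}{878} \approx 0.07631$)
$\frac{1}{N{\left(Q{\left(-2,1 \right)} \right)} + I} = \frac{1}{-23 + \frac{67}{878}} = \frac{1}{- \frac{20127}{878}} = - \frac{878}{20127}$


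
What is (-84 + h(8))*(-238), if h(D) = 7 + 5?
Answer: 17136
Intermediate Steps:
h(D) = 12
(-84 + h(8))*(-238) = (-84 + 12)*(-238) = -72*(-238) = 17136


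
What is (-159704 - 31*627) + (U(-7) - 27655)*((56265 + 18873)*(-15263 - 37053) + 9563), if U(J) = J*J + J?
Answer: 108544218893444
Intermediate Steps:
U(J) = J + J**2 (U(J) = J**2 + J = J + J**2)
(-159704 - 31*627) + (U(-7) - 27655)*((56265 + 18873)*(-15263 - 37053) + 9563) = (-159704 - 31*627) + (-7*(1 - 7) - 27655)*((56265 + 18873)*(-15263 - 37053) + 9563) = (-159704 - 19437) + (-7*(-6) - 27655)*(75138*(-52316) + 9563) = -179141 + (42 - 27655)*(-3930919608 + 9563) = -179141 - 27613*(-3930910045) = -179141 + 108544219072585 = 108544218893444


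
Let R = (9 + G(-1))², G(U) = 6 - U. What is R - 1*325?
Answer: -69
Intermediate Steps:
R = 256 (R = (9 + (6 - 1*(-1)))² = (9 + (6 + 1))² = (9 + 7)² = 16² = 256)
R - 1*325 = 256 - 1*325 = 256 - 325 = -69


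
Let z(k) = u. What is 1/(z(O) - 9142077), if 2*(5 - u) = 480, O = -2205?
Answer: -1/9142312 ≈ -1.0938e-7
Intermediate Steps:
u = -235 (u = 5 - 1/2*480 = 5 - 240 = -235)
z(k) = -235
1/(z(O) - 9142077) = 1/(-235 - 9142077) = 1/(-9142312) = -1/9142312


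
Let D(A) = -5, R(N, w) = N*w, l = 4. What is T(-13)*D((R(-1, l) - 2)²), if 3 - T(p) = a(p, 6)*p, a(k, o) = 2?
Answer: -145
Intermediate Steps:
T(p) = 3 - 2*p
T(-13)*D((R(-1, l) - 2)²) = (3 - 2*(-13))*(-5) = (3 + 26)*(-5) = 29*(-5) = -145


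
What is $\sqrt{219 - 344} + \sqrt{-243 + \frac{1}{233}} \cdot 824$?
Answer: $\frac{i \left(824 \sqrt{13191994} + 1165 \sqrt{5}\right)}{233} \approx 12856.0 i$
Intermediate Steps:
$\sqrt{219 - 344} + \sqrt{-243 + \frac{1}{233}} \cdot 824 = \sqrt{-125} + \sqrt{-243 + \frac{1}{233}} \cdot 824 = 5 i \sqrt{5} + \sqrt{- \frac{56618}{233}} \cdot 824 = 5 i \sqrt{5} + \frac{i \sqrt{13191994}}{233} \cdot 824 = 5 i \sqrt{5} + \frac{824 i \sqrt{13191994}}{233}$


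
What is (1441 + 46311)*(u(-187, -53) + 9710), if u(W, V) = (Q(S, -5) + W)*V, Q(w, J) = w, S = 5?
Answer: 924287712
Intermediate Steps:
u(W, V) = V*(5 + W) (u(W, V) = (5 + W)*V = V*(5 + W))
(1441 + 46311)*(u(-187, -53) + 9710) = (1441 + 46311)*(-53*(5 - 187) + 9710) = 47752*(-53*(-182) + 9710) = 47752*(9646 + 9710) = 47752*19356 = 924287712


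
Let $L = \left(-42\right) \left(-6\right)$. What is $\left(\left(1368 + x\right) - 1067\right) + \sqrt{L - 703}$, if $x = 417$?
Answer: $718 + i \sqrt{451} \approx 718.0 + 21.237 i$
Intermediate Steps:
$L = 252$
$\left(\left(1368 + x\right) - 1067\right) + \sqrt{L - 703} = \left(\left(1368 + 417\right) - 1067\right) + \sqrt{252 - 703} = \left(1785 - 1067\right) + \sqrt{-451} = 718 + i \sqrt{451}$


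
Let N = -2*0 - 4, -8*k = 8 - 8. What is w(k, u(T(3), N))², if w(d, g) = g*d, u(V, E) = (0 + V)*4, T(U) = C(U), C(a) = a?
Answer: 0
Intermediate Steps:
k = 0 (k = -(8 - 8)/8 = -⅛*0 = 0)
N = -4 (N = 0 - 4 = -4)
T(U) = U
u(V, E) = 4*V (u(V, E) = V*4 = 4*V)
w(d, g) = d*g
w(k, u(T(3), N))² = (0*(4*3))² = (0*12)² = 0² = 0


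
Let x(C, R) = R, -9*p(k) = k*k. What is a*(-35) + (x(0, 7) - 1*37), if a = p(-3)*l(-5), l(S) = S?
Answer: -205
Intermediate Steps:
p(k) = -k**2/9 (p(k) = -k*k/9 = -k**2/9)
a = 5 (a = -1/9*(-3)**2*(-5) = -1/9*9*(-5) = -1*(-5) = 5)
a*(-35) + (x(0, 7) - 1*37) = 5*(-35) + (7 - 1*37) = -175 + (7 - 37) = -175 - 30 = -205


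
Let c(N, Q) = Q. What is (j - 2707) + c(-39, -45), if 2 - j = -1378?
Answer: -1372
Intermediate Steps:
j = 1380 (j = 2 - 1*(-1378) = 2 + 1378 = 1380)
(j - 2707) + c(-39, -45) = (1380 - 2707) - 45 = -1327 - 45 = -1372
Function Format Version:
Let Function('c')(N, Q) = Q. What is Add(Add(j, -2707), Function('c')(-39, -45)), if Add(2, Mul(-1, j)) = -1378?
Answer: -1372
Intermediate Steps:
j = 1380 (j = Add(2, Mul(-1, -1378)) = Add(2, 1378) = 1380)
Add(Add(j, -2707), Function('c')(-39, -45)) = Add(Add(1380, -2707), -45) = Add(-1327, -45) = -1372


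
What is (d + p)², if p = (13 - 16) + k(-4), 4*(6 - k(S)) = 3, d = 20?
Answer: 7921/16 ≈ 495.06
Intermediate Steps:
k(S) = 21/4 (k(S) = 6 - ¼*3 = 6 - ¾ = 21/4)
p = 9/4 (p = (13 - 16) + 21/4 = -3 + 21/4 = 9/4 ≈ 2.2500)
(d + p)² = (20 + 9/4)² = (89/4)² = 7921/16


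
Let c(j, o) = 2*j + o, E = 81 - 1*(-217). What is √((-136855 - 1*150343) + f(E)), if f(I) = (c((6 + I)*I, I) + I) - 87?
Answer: I*√105505 ≈ 324.82*I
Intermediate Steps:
E = 298 (E = 81 + 217 = 298)
c(j, o) = o + 2*j
f(I) = -87 + 2*I + 2*I*(6 + I) (f(I) = ((I + 2*((6 + I)*I)) + I) - 87 = ((I + 2*(I*(6 + I))) + I) - 87 = ((I + 2*I*(6 + I)) + I) - 87 = (2*I + 2*I*(6 + I)) - 87 = -87 + 2*I + 2*I*(6 + I))
√((-136855 - 1*150343) + f(E)) = √((-136855 - 1*150343) + (-87 + 2*298² + 14*298)) = √((-136855 - 150343) + (-87 + 2*88804 + 4172)) = √(-287198 + (-87 + 177608 + 4172)) = √(-287198 + 181693) = √(-105505) = I*√105505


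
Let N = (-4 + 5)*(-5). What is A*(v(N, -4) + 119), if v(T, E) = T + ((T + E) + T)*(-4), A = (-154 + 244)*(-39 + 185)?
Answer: 2233800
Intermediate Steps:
N = -5 (N = 1*(-5) = -5)
A = 13140 (A = 90*146 = 13140)
v(T, E) = -7*T - 4*E (v(T, E) = T + ((E + T) + T)*(-4) = T + (E + 2*T)*(-4) = T + (-8*T - 4*E) = -7*T - 4*E)
A*(v(N, -4) + 119) = 13140*((-7*(-5) - 4*(-4)) + 119) = 13140*((35 + 16) + 119) = 13140*(51 + 119) = 13140*170 = 2233800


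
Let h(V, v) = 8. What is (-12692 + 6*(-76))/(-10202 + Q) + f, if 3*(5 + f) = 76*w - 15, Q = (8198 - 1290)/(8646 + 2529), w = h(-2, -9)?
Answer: 33166521088/171000663 ≈ 193.96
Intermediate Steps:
w = 8
Q = 6908/11175 ≈ 0.61817
f = 578/3 (f = -5 + (76*8 - 15)/3 = -5 + (608 - 15)/3 = -5 + (⅓)*593 = -5 + 593/3 = 578/3 ≈ 192.67)
(-12692 + 6*(-76))/(-10202 + Q) + f = (-12692 + 6*(-76))/(-10202 + 6908/11175) + 578/3 = (-12692 - 456)/(-114000442/11175) + 578/3 = -13148*(-11175/114000442) + 578/3 = 73464450/57000221 + 578/3 = 33166521088/171000663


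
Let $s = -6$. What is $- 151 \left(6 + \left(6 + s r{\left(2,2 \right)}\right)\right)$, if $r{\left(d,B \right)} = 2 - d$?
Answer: $-1812$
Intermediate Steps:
$- 151 \left(6 + \left(6 + s r{\left(2,2 \right)}\right)\right) = - 151 \left(6 + \left(6 - 6 \left(2 - 2\right)\right)\right) = - 151 \left(6 + \left(6 - 0\right)\right) = - 151 \left(6 + \left(6 + 0\right)\right) = - 151 \left(6 + 6\right) = \left(-151\right) 12 = -1812$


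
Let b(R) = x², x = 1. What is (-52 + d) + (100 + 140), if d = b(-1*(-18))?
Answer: 189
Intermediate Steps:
b(R) = 1 (b(R) = 1² = 1)
d = 1
(-52 + d) + (100 + 140) = (-52 + 1) + (100 + 140) = -51 + 240 = 189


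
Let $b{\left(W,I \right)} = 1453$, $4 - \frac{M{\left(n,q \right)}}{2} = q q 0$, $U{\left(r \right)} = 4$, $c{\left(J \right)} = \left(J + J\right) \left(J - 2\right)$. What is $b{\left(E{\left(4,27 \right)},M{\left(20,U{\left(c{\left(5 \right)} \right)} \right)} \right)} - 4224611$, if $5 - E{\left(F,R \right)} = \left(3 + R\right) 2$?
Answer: $-4223158$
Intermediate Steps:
$E{\left(F,R \right)} = -1 - 2 R$ ($E{\left(F,R \right)} = 5 - \left(3 + R\right) 2 = 5 - \left(6 + 2 R\right) = -1 - 2 R$)
$c{\left(J \right)} = 2 J \left(-2 + J\right)$
$M{\left(n,q \right)} = 8$ ($M{\left(n,q \right)} = 8 - 2 q q 0 = 8 - 2 q^{2} \cdot 0 = 8 - 0 = 8 + 0 = 8$)
$b{\left(E{\left(4,27 \right)},M{\left(20,U{\left(c{\left(5 \right)} \right)} \right)} \right)} - 4224611 = 1453 - 4224611 = -4223158$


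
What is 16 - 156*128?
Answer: -19952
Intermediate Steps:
16 - 156*128 = 16 - 19968 = -19952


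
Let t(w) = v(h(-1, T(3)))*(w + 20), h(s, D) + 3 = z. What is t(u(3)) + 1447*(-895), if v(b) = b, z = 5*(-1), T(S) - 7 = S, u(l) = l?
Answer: -1295249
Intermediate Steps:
T(S) = 7 + S
z = -5
h(s, D) = -8 (h(s, D) = -3 - 5 = -8)
t(w) = -160 - 8*w (t(w) = -8*(w + 20) = -8*(20 + w) = -160 - 8*w)
t(u(3)) + 1447*(-895) = (-160 - 8*3) + 1447*(-895) = (-160 - 24) - 1295065 = -184 - 1295065 = -1295249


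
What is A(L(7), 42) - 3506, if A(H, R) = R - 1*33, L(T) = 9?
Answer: -3497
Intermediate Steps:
A(H, R) = -33 + R (A(H, R) = R - 33 = -33 + R)
A(L(7), 42) - 3506 = (-33 + 42) - 3506 = 9 - 3506 = -3497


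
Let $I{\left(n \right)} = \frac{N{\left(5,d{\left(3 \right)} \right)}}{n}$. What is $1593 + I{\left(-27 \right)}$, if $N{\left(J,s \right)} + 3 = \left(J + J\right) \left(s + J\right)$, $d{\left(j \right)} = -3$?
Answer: $\frac{42994}{27} \approx 1592.4$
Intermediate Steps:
$N{\left(J,s \right)} = -3 + 2 J \left(J + s\right)$ ($N{\left(J,s \right)} = -3 + \left(J + J\right) \left(s + J\right) = -3 + 2 J \left(J + s\right)$)
$I{\left(n \right)} = \frac{17}{n}$ ($I{\left(n \right)} = \frac{-3 + 2 \cdot 5^{2} + 2 \cdot 5 \left(-3\right)}{n} = \frac{-3 + 2 \cdot 25 - 30}{n} = \frac{-3 + 50 - 30}{n} = \frac{17}{n}$)
$1593 + I{\left(-27 \right)} = 1593 + \frac{17}{-27} = 1593 + 17 \left(- \frac{1}{27}\right) = 1593 - \frac{17}{27} = \frac{42994}{27}$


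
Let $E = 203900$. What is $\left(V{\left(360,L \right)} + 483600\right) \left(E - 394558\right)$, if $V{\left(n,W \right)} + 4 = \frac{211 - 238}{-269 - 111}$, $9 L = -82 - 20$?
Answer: $- \frac{17518277345803}{190} \approx -9.2201 \cdot 10^{10}$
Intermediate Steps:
$L = - \frac{34}{3}$ ($L = \frac{-82 - 20}{9} = \frac{1}{9} \left(-102\right) = - \frac{34}{3} \approx -11.333$)
$V{\left(n,W \right)} = - \frac{1493}{380}$ ($V{\left(n,W \right)} = -4 + \frac{211 - 238}{-269 - 111} = -4 - \frac{27}{-380} = -4 - - \frac{27}{380} = -4 + \frac{27}{380} = - \frac{1493}{380}$)
$\left(V{\left(360,L \right)} + 483600\right) \left(E - 394558\right) = \left(- \frac{1493}{380} + 483600\right) \left(203900 - 394558\right) = \frac{183766507}{380} \left(-190658\right) = - \frac{17518277345803}{190}$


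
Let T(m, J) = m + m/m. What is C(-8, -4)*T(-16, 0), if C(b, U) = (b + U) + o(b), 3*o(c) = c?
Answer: 220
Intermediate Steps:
T(m, J) = 1 + m (T(m, J) = m + 1 = 1 + m)
o(c) = c/3
C(b, U) = U + 4*b/3 (C(b, U) = (b + U) + b/3 = (U + b) + b/3 = U + 4*b/3)
C(-8, -4)*T(-16, 0) = (-4 + (4/3)*(-8))*(1 - 16) = (-4 - 32/3)*(-15) = -44/3*(-15) = 220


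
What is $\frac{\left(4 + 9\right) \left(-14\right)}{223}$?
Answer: $- \frac{182}{223} \approx -0.81614$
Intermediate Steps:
$\frac{\left(4 + 9\right) \left(-14\right)}{223} = 13 \left(-14\right) \frac{1}{223} = \left(-182\right) \frac{1}{223} = - \frac{182}{223}$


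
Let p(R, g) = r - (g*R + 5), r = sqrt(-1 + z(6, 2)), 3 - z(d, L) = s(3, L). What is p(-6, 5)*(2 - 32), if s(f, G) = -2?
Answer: -810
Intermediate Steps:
z(d, L) = 5 (z(d, L) = 3 - 1*(-2) = 3 + 2 = 5)
r = 2 (r = sqrt(-1 + 5) = sqrt(4) = 2)
p(R, g) = -3 - R*g (p(R, g) = 2 - (g*R + 5) = 2 - (R*g + 5) = 2 - (5 + R*g) = 2 + (-5 - R*g) = -3 - R*g)
p(-6, 5)*(2 - 32) = (-3 - 1*(-6)*5)*(2 - 32) = (-3 + 30)*(-30) = 27*(-30) = -810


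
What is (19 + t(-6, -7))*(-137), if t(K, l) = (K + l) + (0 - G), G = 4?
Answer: -274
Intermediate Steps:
t(K, l) = -4 + K + l (t(K, l) = (K + l) + (0 - 1*4) = (K + l) + (0 - 4) = (K + l) - 4 = -4 + K + l)
(19 + t(-6, -7))*(-137) = (19 + (-4 - 6 - 7))*(-137) = (19 - 17)*(-137) = 2*(-137) = -274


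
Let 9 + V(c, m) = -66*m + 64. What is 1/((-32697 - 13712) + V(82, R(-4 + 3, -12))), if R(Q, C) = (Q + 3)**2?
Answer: -1/46618 ≈ -2.1451e-5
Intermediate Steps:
R(Q, C) = (3 + Q)**2
V(c, m) = 55 - 66*m (V(c, m) = -9 + (-66*m + 64) = -9 + (64 - 66*m) = 55 - 66*m)
1/((-32697 - 13712) + V(82, R(-4 + 3, -12))) = 1/((-32697 - 13712) + (55 - 66*(3 + (-4 + 3))**2)) = 1/(-46409 + (55 - 66*(3 - 1)**2)) = 1/(-46409 + (55 - 66*2**2)) = 1/(-46409 + (55 - 66*4)) = 1/(-46409 + (55 - 264)) = 1/(-46409 - 209) = 1/(-46618) = -1/46618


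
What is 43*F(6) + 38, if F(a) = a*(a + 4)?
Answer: 2618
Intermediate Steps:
F(a) = a*(4 + a)
43*F(6) + 38 = 43*(6*(4 + 6)) + 38 = 43*(6*10) + 38 = 43*60 + 38 = 2580 + 38 = 2618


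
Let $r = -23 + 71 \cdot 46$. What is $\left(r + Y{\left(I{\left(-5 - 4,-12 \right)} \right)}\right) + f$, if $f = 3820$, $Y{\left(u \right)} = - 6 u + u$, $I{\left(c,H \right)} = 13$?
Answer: $6998$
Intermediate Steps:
$Y{\left(u \right)} = - 5 u$
$r = 3243$ ($r = -23 + 3266 = 3243$)
$\left(r + Y{\left(I{\left(-5 - 4,-12 \right)} \right)}\right) + f = \left(3243 - 65\right) + 3820 = 3178 + 3820 = 6998$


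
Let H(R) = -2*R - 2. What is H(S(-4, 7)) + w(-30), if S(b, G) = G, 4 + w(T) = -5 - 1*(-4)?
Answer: -21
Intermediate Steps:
w(T) = -5 (w(T) = -4 + (-5 - 1*(-4)) = -4 + (-5 + 4) = -4 - 1 = -5)
H(R) = -2 - 2*R
H(S(-4, 7)) + w(-30) = (-2 - 2*7) - 5 = (-2 - 14) - 5 = -16 - 5 = -21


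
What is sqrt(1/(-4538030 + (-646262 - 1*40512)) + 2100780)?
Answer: sqrt(84834769601482751)/200954 ≈ 1449.4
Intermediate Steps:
sqrt(1/(-4538030 + (-646262 - 1*40512)) + 2100780) = sqrt(1/(-4538030 + (-646262 - 40512)) + 2100780) = sqrt(1/(-4538030 - 686774) + 2100780) = sqrt(1/(-5224804) + 2100780) = sqrt(-1/5224804 + 2100780) = sqrt(10976163747119/5224804) = sqrt(84834769601482751)/200954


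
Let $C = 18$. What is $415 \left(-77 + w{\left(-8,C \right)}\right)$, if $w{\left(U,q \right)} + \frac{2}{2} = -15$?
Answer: $-38595$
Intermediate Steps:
$w{\left(U,q \right)} = -16$ ($w{\left(U,q \right)} = -1 - 15 = -16$)
$415 \left(-77 + w{\left(-8,C \right)}\right) = 415 \left(-77 - 16\right) = 415 \left(-93\right) = -38595$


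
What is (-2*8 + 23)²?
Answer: 49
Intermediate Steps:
(-2*8 + 23)² = (-16 + 23)² = 7² = 49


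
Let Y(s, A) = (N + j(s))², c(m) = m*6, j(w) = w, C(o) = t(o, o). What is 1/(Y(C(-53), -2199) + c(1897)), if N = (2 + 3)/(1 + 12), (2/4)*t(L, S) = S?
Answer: 169/3808687 ≈ 4.4372e-5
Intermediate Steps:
t(L, S) = 2*S
C(o) = 2*o
N = 5/13 ≈ 0.38462
c(m) = 6*m
Y(s, A) = (5/13 + s)²
1/(Y(C(-53), -2199) + c(1897)) = 1/((5 + 13*(2*(-53)))²/169 + 6*1897) = 1/((5 + 13*(-106))²/169 + 11382) = 1/((5 - 1378)²/169 + 11382) = 1/((1/169)*(-1373)² + 11382) = 1/((1/169)*1885129 + 11382) = 1/(1885129/169 + 11382) = 1/(3808687/169) = 169/3808687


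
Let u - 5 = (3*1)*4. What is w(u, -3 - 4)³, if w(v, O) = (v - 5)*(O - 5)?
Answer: -2985984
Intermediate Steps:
u = 17 (u = 5 + (3*1)*4 = 5 + 3*4 = 5 + 12 = 17)
w(v, O) = (-5 + O)*(-5 + v) (w(v, O) = (-5 + v)*(-5 + O) = (-5 + O)*(-5 + v))
w(u, -3 - 4)³ = (25 - 5*(-3 - 4) - 5*17 + (-3 - 4)*17)³ = (25 - 5*(-7) - 85 - 7*17)³ = (25 + 35 - 85 - 119)³ = (-144)³ = -2985984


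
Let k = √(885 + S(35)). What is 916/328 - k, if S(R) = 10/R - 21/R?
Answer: 229/82 - 2*√270935/35 ≈ -26.951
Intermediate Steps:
S(R) = -11/R
k = 2*√270935/35 (k = √(885 - 11/35) = √(30964/35) = 2*√270935/35 ≈ 29.744)
916/328 - k = 916/328 - 2*√270935/35 = 916*(1/328) - 2*√270935/35 = 229/82 - 2*√270935/35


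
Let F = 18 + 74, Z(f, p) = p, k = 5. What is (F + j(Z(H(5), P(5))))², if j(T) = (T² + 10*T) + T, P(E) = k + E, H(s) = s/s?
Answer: 91204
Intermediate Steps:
H(s) = 1
P(E) = 5 + E
j(T) = T² + 11*T
F = 92
(F + j(Z(H(5), P(5))))² = (92 + (5 + 5)*(11 + (5 + 5)))² = (92 + 10*(11 + 10))² = (92 + 10*21)² = (92 + 210)² = 302² = 91204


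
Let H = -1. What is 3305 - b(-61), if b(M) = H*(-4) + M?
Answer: 3362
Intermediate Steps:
b(M) = 4 + M (b(M) = -1*(-4) + M = 4 + M)
3305 - b(-61) = 3305 - (4 - 61) = 3305 - 1*(-57) = 3305 + 57 = 3362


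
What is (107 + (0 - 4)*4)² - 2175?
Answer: 6106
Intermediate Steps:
(107 + (0 - 4)*4)² - 2175 = (107 - 4*4)² - 2175 = (107 - 16)² - 2175 = 91² - 2175 = 8281 - 2175 = 6106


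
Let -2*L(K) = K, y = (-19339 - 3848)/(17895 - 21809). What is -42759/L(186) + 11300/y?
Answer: 1701558511/718797 ≈ 2367.2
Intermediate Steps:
y = 23187/3914 (y = -23187/(-3914) = -23187*(-1/3914) = 23187/3914 ≈ 5.9241)
L(K) = -K/2
-42759/L(186) + 11300/y = -42759/((-½*186)) + 11300/(23187/3914) = -42759/(-93) + 11300*(3914/23187) = -42759*(-1/93) + 44228200/23187 = 14253/31 + 44228200/23187 = 1701558511/718797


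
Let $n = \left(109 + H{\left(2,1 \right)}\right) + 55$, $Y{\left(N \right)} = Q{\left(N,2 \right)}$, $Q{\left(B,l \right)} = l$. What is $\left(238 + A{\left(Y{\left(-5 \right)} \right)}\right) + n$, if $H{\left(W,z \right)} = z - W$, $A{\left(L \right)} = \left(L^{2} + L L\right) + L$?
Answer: $411$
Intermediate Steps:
$Y{\left(N \right)} = 2$
$A{\left(L \right)} = L + 2 L^{2}$ ($A{\left(L \right)} = \left(L^{2} + L^{2}\right) + L = 2 L^{2} + L = L + 2 L^{2}$)
$n = 163$ ($n = \left(109 + \left(1 - 2\right)\right) + 55 = \left(109 - 1\right) + 55 = 108 + 55 = 163$)
$\left(238 + A{\left(Y{\left(-5 \right)} \right)}\right) + n = \left(238 + 2 \left(1 + 2 \cdot 2\right)\right) + 163 = \left(238 + 2 \left(1 + 4\right)\right) + 163 = \left(238 + 2 \cdot 5\right) + 163 = \left(238 + 10\right) + 163 = 248 + 163 = 411$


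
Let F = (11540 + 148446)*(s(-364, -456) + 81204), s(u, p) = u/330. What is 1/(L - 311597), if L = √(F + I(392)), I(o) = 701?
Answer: -51413505/13876724900512 - √353688887800545/13876724900512 ≈ -5.0603e-6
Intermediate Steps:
s(u, p) = u/330 (s(u, p) = u*(1/330) = u/330)
F = 2143568901308/165 (F = (11540 + 148446)*((1/330)*(-364) + 81204) = 159986*(-182/165 + 81204) = 159986*(13398478/165) = 2143568901308/165 ≈ 1.2991e+10)
L = √353688887800545/165 (L = √(2143568901308/165 + 701) = √(2143569016973/165) = √353688887800545/165 ≈ 1.1398e+5)
1/(L - 311597) = 1/(√353688887800545/165 - 311597) = 1/(-311597 + √353688887800545/165)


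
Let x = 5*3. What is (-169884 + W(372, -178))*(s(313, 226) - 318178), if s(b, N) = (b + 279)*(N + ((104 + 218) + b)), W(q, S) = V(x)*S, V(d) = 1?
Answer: -32572655108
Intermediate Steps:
x = 15
W(q, S) = S (W(q, S) = 1*S = S)
s(b, N) = (279 + b)*(322 + N + b) (s(b, N) = (279 + b)*(N + (322 + b)) = (279 + b)*(322 + N + b))
(-169884 + W(372, -178))*(s(313, 226) - 318178) = (-169884 - 178)*((89838 + 313² + 279*226 + 601*313 + 226*313) - 318178) = -170062*((89838 + 97969 + 63054 + 188113 + 70738) - 318178) = -170062*(509712 - 318178) = -170062*191534 = -32572655108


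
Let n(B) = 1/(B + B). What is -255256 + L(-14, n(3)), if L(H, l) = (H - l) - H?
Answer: -1531537/6 ≈ -2.5526e+5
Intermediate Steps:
n(B) = 1/(2*B)
L(H, l) = -l
-255256 + L(-14, n(3)) = -255256 - 1/(2*3) = -255256 - 1*1/6 = -255256 - 1/6 = -1531537/6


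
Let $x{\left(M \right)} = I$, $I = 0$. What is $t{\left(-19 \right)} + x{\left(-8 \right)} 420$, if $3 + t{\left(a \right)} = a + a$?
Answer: $-41$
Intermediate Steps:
$x{\left(M \right)} = 0$
$t{\left(a \right)} = -3 + 2 a$ ($t{\left(a \right)} = -3 + \left(a + a\right) = -3 + 2 a$)
$t{\left(-19 \right)} + x{\left(-8 \right)} 420 = \left(-3 + 2 \left(-19\right)\right) + 0 \cdot 420 = \left(-3 - 38\right) + 0 = -41 + 0 = -41$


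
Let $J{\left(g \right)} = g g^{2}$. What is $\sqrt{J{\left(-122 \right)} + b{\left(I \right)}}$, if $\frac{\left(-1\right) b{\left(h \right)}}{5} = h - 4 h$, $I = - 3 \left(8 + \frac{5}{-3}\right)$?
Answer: $i \sqrt{1816133} \approx 1347.6 i$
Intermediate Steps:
$I = -19$ ($I = - 3 \left(8 + 5 \left(- \frac{1}{3}\right)\right) = - 3 \left(8 - \frac{5}{3}\right) = \left(-3\right) \frac{19}{3} = -19$)
$b{\left(h \right)} = 15 h$ ($b{\left(h \right)} = - 5 \left(h - 4 h\right) = - 5 \left(- 3 h\right) = 15 h$)
$J{\left(g \right)} = g^{3}$
$\sqrt{J{\left(-122 \right)} + b{\left(I \right)}} = \sqrt{\left(-122\right)^{3} + 15 \left(-19\right)} = \sqrt{-1815848 - 285} = \sqrt{-1816133} = i \sqrt{1816133}$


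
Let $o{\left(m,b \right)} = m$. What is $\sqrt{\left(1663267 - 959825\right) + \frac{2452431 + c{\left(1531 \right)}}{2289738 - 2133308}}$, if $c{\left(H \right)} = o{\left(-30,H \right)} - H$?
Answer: $\frac{\sqrt{172138517467399}}{15643} \approx 838.72$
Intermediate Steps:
$c{\left(H \right)} = -30 - H$
$\sqrt{\left(1663267 - 959825\right) + \frac{2452431 + c{\left(1531 \right)}}{2289738 - 2133308}} = \sqrt{\left(1663267 - 959825\right) + \frac{2452431 - 1561}{2289738 - 2133308}} = \sqrt{\left(1663267 - 959825\right) + \frac{2452431 - 1561}{156430}} = \sqrt{703442 + \left(2452431 - 1561\right) \frac{1}{156430}} = \sqrt{703442 + 2450870 \cdot \frac{1}{156430}} = \sqrt{703442 + \frac{245087}{15643}} = \sqrt{\frac{11004188293}{15643}} = \frac{\sqrt{172138517467399}}{15643}$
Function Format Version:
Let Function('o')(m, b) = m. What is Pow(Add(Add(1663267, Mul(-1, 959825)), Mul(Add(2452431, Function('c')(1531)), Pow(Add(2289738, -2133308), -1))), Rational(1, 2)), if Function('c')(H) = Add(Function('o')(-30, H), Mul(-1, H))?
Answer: Mul(Rational(1, 15643), Pow(172138517467399, Rational(1, 2))) ≈ 838.72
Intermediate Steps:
Function('c')(H) = Add(-30, Mul(-1, H))
Pow(Add(Add(1663267, Mul(-1, 959825)), Mul(Add(2452431, Function('c')(1531)), Pow(Add(2289738, -2133308), -1))), Rational(1, 2)) = Pow(Add(Add(1663267, Mul(-1, 959825)), Mul(Add(2452431, Add(-30, Mul(-1, 1531))), Pow(Add(2289738, -2133308), -1))), Rational(1, 2)) = Pow(Add(Add(1663267, -959825), Mul(Add(2452431, Add(-30, -1531)), Pow(156430, -1))), Rational(1, 2)) = Pow(Add(703442, Mul(Add(2452431, -1561), Rational(1, 156430))), Rational(1, 2)) = Pow(Add(703442, Mul(2450870, Rational(1, 156430))), Rational(1, 2)) = Pow(Add(703442, Rational(245087, 15643)), Rational(1, 2)) = Pow(Rational(11004188293, 15643), Rational(1, 2)) = Mul(Rational(1, 15643), Pow(172138517467399, Rational(1, 2)))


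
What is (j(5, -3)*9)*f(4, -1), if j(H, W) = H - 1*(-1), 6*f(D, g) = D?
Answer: 36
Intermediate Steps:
f(D, g) = D/6
j(H, W) = 1 + H (j(H, W) = H + 1 = 1 + H)
(j(5, -3)*9)*f(4, -1) = ((1 + 5)*9)*((⅙)*4) = (6*9)*(⅔) = 54*(⅔) = 36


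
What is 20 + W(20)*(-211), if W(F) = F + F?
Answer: -8420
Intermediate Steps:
W(F) = 2*F
20 + W(20)*(-211) = 20 + (2*20)*(-211) = 20 + 40*(-211) = 20 - 8440 = -8420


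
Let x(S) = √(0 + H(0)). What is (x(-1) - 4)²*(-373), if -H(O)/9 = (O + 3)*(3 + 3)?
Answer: 54458 + 26856*I*√2 ≈ 54458.0 + 37980.0*I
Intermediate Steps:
H(O) = -162 - 54*O (H(O) = -9*(O + 3)*(3 + 3) = -9*(3 + O)*6 = -9*(18 + 6*O) = -162 - 54*O)
x(S) = 9*I*√2 (x(S) = √(0 + (-162 - 54*0)) = √(0 + (-162 + 0)) = √(0 - 162) = √(-162) = 9*I*√2)
(x(-1) - 4)²*(-373) = (9*I*√2 - 4)²*(-373) = (-4 + 9*I*√2)²*(-373) = -373*(-4 + 9*I*√2)²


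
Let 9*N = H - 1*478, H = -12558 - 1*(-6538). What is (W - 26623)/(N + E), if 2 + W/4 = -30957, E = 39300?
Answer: -150459/38578 ≈ -3.9001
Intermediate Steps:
H = -6020 (H = -12558 + 6538 = -6020)
W = -123836 (W = -8 + 4*(-30957) = -8 - 123828 = -123836)
N = -722 (N = (-6020 - 1*478)/9 = (-6020 - 478)/9 = (1/9)*(-6498) = -722)
(W - 26623)/(N + E) = (-123836 - 26623)/(-722 + 39300) = -150459/38578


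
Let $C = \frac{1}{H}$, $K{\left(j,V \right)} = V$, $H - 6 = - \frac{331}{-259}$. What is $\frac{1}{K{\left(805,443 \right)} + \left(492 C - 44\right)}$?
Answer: $\frac{1885}{879543} \approx 0.0021432$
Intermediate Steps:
$H = \frac{1885}{259}$ ($H = 6 - \frac{331}{-259} = 6 - - \frac{331}{259} = 6 + \frac{331}{259} = \frac{1885}{259} \approx 7.278$)
$C = \frac{259}{1885}$ ($C = \frac{1}{\frac{1885}{259}} = \frac{259}{1885} \approx 0.1374$)
$\frac{1}{K{\left(805,443 \right)} + \left(492 C - 44\right)} = \frac{1}{443 + \left(492 \cdot \frac{259}{1885} - 44\right)} = \frac{1}{443 + \left(\frac{127428}{1885} - 44\right)} = \frac{1}{443 + \frac{44488}{1885}} = \frac{1}{\frac{879543}{1885}} = \frac{1885}{879543}$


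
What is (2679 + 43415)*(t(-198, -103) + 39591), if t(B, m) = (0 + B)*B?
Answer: 3631976730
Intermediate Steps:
t(B, m) = B**2 (t(B, m) = B*B = B**2)
(2679 + 43415)*(t(-198, -103) + 39591) = (2679 + 43415)*((-198)**2 + 39591) = 46094*(39204 + 39591) = 46094*78795 = 3631976730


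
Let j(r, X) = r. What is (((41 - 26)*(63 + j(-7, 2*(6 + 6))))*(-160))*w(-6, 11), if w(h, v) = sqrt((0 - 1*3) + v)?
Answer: -268800*sqrt(2) ≈ -3.8014e+5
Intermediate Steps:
w(h, v) = sqrt(-3 + v) (w(h, v) = sqrt((0 - 3) + v) = sqrt(-3 + v))
(((41 - 26)*(63 + j(-7, 2*(6 + 6))))*(-160))*w(-6, 11) = (((41 - 26)*(63 - 7))*(-160))*sqrt(-3 + 11) = ((15*56)*(-160))*sqrt(8) = (840*(-160))*(2*sqrt(2)) = -268800*sqrt(2)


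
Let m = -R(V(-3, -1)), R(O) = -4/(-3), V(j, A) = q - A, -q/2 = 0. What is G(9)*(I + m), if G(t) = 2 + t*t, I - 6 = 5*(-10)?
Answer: -11288/3 ≈ -3762.7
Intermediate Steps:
q = 0 (q = -2*0 = 0)
V(j, A) = -A (V(j, A) = 0 - A = -A)
I = -44 (I = 6 + 5*(-10) = 6 - 50 = -44)
R(O) = 4/3 (R(O) = -4*(-⅓) = 4/3)
G(t) = 2 + t²
m = -4/3 (m = -1*4/3 = -4/3 ≈ -1.3333)
G(9)*(I + m) = (2 + 9²)*(-44 - 4/3) = (2 + 81)*(-136/3) = 83*(-136/3) = -11288/3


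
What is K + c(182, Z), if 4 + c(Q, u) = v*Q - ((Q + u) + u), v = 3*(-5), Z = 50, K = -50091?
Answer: -53107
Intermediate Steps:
v = -15
c(Q, u) = -4 - 16*Q - 2*u (c(Q, u) = -4 + (-15*Q - ((Q + u) + u)) = -4 + (-15*Q - (Q + 2*u)) = -4 + (-15*Q + (-Q - 2*u)) = -4 + (-16*Q - 2*u) = -4 - 16*Q - 2*u)
K + c(182, Z) = -50091 + (-4 - 16*182 - 2*50) = -50091 + (-4 - 2912 - 100) = -50091 - 3016 = -53107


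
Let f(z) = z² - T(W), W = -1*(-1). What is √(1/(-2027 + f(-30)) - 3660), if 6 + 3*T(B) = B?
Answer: 3*I*√289683377/844 ≈ 60.498*I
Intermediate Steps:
W = 1
T(B) = -2 + B/3
f(z) = 5/3 + z² (f(z) = z² - (-2 + (⅓)*1) = z² - (-2 + ⅓) = z² - 1*(-5/3) = z² + 5/3 = 5/3 + z²)
√(1/(-2027 + f(-30)) - 3660) = √(1/(-2027 + (5/3 + (-30)²)) - 3660) = √(1/(-2027 + (5/3 + 900)) - 3660) = √(1/(-2027 + 2705/3) - 3660) = √(1/(-3376/3) - 3660) = √(-3/3376 - 3660) = √(-12356163/3376) = 3*I*√289683377/844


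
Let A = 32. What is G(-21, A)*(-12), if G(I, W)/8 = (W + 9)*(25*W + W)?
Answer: -3274752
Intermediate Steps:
G(I, W) = 208*W*(9 + W) (G(I, W) = 8*((W + 9)*(25*W + W)) = 8*((9 + W)*(26*W)) = 8*(26*W*(9 + W)) = 208*W*(9 + W))
G(-21, A)*(-12) = (208*32*(9 + 32))*(-12) = (208*32*41)*(-12) = 272896*(-12) = -3274752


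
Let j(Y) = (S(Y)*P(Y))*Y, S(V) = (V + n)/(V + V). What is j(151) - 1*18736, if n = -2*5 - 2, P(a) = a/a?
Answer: -37333/2 ≈ -18667.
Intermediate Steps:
P(a) = 1
n = -12 (n = -10 - 2 = -12)
S(V) = (-12 + V)/(2*V) (S(V) = (V - 12)/(V + V) = (-12 + V)/((2*V)) = (-12 + V)*(1/(2*V)) = (-12 + V)/(2*V))
j(Y) = -6 + Y/2 (j(Y) = (((-12 + Y)/(2*Y))*1)*Y = ((-12 + Y)/(2*Y))*Y = -6 + Y/2)
j(151) - 1*18736 = (-6 + (1/2)*151) - 1*18736 = (-6 + 151/2) - 18736 = 139/2 - 18736 = -37333/2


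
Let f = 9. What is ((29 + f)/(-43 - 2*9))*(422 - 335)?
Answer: -3306/61 ≈ -54.197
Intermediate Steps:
((29 + f)/(-43 - 2*9))*(422 - 335) = ((29 + 9)/(-43 - 2*9))*(422 - 335) = (38/(-43 - 18))*87 = (38/(-61))*87 = (38*(-1/61))*87 = -38/61*87 = -3306/61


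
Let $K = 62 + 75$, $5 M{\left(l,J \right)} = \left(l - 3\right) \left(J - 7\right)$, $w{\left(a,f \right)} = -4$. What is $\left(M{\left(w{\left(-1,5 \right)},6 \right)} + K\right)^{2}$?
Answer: $\frac{478864}{25} \approx 19155.0$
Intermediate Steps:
$M{\left(l,J \right)} = \frac{\left(-7 + J\right) \left(-3 + l\right)}{5}$ ($M{\left(l,J \right)} = \frac{\left(l - 3\right) \left(J - 7\right)}{5} = \frac{\left(-3 + l\right) \left(-7 + J\right)}{5} = \frac{\left(-7 + J\right) \left(-3 + l\right)}{5}$)
$K = 137$
$\left(M{\left(w{\left(-1,5 \right)},6 \right)} + K\right)^{2} = \left(\left(\frac{21}{5} - - \frac{28}{5} - \frac{18}{5} + \frac{1}{5} \cdot 6 \left(-4\right)\right) + 137\right)^{2} = \left(\left(\frac{21}{5} + \frac{28}{5} - \frac{18}{5} - \frac{24}{5}\right) + 137\right)^{2} = \left(\frac{7}{5} + 137\right)^{2} = \left(\frac{692}{5}\right)^{2} = \frac{478864}{25}$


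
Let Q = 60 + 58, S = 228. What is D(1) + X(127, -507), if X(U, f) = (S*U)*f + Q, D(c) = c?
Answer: -14680573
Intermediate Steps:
Q = 118
X(U, f) = 118 + 228*U*f (X(U, f) = (228*U)*f + 118 = 228*U*f + 118 = 118 + 228*U*f)
D(1) + X(127, -507) = 1 + (118 + 228*127*(-507)) = 1 + (118 - 14680692) = 1 - 14680574 = -14680573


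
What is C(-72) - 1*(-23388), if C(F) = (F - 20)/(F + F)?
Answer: 841991/36 ≈ 23389.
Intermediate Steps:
C(F) = (-20 + F)/(2*F) (C(F) = (-20 + F)/((2*F)) = (-20 + F)*(1/(2*F)) = (-20 + F)/(2*F))
C(-72) - 1*(-23388) = (1/2)*(-20 - 72)/(-72) - 1*(-23388) = (1/2)*(-1/72)*(-92) + 23388 = 23/36 + 23388 = 841991/36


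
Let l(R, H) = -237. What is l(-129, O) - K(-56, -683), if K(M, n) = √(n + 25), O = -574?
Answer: -237 - I*√658 ≈ -237.0 - 25.652*I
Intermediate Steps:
K(M, n) = √(25 + n)
l(-129, O) - K(-56, -683) = -237 - √(25 - 683) = -237 - √(-658) = -237 - I*√658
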